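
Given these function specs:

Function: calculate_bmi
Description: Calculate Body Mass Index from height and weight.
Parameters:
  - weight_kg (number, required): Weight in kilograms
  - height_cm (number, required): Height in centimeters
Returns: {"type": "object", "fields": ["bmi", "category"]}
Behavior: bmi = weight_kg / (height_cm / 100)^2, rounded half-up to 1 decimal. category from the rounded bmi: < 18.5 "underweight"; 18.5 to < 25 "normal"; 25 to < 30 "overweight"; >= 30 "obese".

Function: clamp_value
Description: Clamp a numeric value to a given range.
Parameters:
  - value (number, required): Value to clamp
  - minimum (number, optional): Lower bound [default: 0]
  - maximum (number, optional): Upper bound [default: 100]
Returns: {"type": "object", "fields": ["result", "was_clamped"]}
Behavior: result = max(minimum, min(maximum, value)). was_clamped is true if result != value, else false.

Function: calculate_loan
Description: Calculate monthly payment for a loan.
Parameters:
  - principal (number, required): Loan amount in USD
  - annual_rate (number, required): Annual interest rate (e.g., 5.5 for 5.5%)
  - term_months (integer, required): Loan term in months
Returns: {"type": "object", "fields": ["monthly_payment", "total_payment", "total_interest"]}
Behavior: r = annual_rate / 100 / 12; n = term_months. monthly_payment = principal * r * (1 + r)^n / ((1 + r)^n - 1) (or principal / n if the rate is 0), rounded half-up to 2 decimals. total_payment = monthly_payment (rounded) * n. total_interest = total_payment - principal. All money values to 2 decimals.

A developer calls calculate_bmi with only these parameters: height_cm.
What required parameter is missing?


Required parameters: weight_kg, height_cm
Provided: height_cm
Missing: weight_kg
weight_kg


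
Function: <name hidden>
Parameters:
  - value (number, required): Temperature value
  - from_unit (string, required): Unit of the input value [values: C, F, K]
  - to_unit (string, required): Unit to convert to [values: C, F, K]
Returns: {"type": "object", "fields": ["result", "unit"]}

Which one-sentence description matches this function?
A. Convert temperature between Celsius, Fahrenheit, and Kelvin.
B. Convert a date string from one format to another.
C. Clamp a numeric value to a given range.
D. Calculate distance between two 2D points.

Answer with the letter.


Parameters value, from_unit, to_unit and return ["result", "unit"] fit: Convert temperature between Celsius, Fahrenheit, and Kelvin.
A


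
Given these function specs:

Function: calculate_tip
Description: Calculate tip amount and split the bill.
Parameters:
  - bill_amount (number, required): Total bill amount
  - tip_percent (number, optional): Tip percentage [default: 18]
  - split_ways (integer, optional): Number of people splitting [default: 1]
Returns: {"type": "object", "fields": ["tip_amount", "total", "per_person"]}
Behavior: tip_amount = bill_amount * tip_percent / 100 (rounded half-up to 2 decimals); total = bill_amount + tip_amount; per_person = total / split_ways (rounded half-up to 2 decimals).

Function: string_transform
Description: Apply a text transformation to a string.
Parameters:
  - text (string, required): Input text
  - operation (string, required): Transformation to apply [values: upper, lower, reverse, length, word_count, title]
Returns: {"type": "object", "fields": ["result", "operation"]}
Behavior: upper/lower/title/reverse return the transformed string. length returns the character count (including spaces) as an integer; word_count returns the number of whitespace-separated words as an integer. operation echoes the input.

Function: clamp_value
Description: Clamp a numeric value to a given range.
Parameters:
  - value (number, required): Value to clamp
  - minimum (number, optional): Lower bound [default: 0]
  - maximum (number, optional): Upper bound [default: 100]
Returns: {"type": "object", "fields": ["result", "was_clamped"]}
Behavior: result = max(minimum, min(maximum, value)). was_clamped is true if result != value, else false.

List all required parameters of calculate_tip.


Parameters of calculate_tip and their required/optional flag:
  bill_amount: required
  tip_percent: optional
  split_ways: optional
bill_amount


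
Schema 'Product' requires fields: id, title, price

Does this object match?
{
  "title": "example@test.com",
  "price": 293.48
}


Checking required fields...
Missing: id
Invalid - missing required field 'id'


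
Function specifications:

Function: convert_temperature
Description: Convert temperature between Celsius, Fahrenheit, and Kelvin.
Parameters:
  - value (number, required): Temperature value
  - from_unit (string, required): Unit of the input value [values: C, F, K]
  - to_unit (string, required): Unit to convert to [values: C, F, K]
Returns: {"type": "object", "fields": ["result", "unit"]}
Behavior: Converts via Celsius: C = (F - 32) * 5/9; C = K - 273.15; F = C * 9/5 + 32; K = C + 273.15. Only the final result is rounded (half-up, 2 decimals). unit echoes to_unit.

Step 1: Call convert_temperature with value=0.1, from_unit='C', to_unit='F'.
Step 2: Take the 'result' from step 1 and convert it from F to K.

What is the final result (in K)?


Step 1: convert_temperature(value=0.1, from_unit=C, to_unit=F)
  Input already in C: 0.1
  To F: 0.1 * 9/5 + 32 = 32.18
  Round to 2 decimals: 32.18
  -> result = 32.18 F
Step 2: convert_temperature(value=32.18, from_unit=F, to_unit=K)
  To C: (32.18 - 32) * 5/9 = 0.1
  To K: 0.1 + 273.15 = 273.25
  Round to 2 decimals: 273.25
  -> result = 273.25 K
273.25 K


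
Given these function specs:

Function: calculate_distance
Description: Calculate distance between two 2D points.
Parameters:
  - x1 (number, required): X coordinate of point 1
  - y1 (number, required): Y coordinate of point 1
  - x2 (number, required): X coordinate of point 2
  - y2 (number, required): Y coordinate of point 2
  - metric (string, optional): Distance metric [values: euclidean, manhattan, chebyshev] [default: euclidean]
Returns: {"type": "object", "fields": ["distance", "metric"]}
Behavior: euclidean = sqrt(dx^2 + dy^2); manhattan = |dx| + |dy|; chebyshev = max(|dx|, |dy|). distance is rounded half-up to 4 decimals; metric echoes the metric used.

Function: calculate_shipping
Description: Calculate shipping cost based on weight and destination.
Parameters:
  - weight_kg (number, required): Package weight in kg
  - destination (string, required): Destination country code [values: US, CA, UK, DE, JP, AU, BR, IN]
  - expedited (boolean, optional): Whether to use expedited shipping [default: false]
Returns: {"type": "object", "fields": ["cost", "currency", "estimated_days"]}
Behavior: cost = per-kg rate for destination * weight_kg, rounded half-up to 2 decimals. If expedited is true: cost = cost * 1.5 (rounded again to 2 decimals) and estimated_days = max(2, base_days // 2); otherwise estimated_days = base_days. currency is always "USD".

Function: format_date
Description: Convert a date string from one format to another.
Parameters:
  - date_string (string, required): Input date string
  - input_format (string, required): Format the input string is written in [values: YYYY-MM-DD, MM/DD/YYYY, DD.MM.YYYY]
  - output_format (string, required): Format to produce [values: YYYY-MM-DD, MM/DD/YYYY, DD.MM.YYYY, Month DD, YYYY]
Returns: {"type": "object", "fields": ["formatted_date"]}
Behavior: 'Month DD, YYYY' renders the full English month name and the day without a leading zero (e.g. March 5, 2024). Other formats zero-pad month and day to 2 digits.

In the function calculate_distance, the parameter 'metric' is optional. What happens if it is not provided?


The calculate_distance spec declares:
  - metric (string, optional): Distance metric [values: euclidean, manhattan, chebyshev] [default: euclidean]
It defaults to euclidean


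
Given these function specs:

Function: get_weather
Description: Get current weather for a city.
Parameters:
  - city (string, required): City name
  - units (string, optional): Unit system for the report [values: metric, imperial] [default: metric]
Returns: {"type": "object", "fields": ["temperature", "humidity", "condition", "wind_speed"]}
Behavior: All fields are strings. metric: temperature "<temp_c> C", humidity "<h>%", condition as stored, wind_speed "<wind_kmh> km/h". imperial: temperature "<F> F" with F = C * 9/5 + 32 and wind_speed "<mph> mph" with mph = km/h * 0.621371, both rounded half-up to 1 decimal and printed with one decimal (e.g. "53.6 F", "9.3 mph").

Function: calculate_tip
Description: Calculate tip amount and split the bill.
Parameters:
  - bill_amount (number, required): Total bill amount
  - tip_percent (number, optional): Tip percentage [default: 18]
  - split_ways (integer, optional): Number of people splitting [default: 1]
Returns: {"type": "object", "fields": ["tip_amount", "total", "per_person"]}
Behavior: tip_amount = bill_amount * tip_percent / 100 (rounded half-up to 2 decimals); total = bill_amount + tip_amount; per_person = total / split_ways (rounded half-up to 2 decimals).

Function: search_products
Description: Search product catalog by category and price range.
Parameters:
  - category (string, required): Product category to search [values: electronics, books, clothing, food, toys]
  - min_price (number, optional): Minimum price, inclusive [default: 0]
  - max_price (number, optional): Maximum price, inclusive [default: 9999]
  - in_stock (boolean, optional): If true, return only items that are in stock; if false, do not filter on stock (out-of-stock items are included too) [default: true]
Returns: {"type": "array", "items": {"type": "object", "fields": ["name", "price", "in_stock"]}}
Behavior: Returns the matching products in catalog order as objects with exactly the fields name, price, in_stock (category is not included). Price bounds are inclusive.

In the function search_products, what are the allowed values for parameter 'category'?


The search_products spec declares:
  - category (string, required): Product category to search [values: electronics, books, clothing, food, toys]
Allowed values:
electronics, books, clothing, food, toys


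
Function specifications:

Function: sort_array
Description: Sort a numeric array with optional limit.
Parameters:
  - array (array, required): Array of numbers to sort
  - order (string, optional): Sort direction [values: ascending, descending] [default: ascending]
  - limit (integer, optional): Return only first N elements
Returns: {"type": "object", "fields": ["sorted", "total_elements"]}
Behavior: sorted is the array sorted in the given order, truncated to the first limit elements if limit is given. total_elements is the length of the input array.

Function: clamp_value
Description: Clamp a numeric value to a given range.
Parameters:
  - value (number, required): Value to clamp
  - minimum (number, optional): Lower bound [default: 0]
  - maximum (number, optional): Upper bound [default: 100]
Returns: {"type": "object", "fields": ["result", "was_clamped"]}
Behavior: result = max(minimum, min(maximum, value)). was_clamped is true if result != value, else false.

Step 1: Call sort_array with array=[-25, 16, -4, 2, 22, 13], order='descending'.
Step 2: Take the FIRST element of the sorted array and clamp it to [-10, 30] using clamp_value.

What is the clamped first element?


Step 1: sort_array(order=descending)
  sorted: [22, 16, 13, 2, -4, -25]
  -> first element = 22
Step 2: clamp_value(value=22, minimum=-10, maximum=30)
  result = max(-10, min(30, 22)) = max(-10, 22) = 22
  was_clamped = (22 != 22) = false
  -> result = 22
22


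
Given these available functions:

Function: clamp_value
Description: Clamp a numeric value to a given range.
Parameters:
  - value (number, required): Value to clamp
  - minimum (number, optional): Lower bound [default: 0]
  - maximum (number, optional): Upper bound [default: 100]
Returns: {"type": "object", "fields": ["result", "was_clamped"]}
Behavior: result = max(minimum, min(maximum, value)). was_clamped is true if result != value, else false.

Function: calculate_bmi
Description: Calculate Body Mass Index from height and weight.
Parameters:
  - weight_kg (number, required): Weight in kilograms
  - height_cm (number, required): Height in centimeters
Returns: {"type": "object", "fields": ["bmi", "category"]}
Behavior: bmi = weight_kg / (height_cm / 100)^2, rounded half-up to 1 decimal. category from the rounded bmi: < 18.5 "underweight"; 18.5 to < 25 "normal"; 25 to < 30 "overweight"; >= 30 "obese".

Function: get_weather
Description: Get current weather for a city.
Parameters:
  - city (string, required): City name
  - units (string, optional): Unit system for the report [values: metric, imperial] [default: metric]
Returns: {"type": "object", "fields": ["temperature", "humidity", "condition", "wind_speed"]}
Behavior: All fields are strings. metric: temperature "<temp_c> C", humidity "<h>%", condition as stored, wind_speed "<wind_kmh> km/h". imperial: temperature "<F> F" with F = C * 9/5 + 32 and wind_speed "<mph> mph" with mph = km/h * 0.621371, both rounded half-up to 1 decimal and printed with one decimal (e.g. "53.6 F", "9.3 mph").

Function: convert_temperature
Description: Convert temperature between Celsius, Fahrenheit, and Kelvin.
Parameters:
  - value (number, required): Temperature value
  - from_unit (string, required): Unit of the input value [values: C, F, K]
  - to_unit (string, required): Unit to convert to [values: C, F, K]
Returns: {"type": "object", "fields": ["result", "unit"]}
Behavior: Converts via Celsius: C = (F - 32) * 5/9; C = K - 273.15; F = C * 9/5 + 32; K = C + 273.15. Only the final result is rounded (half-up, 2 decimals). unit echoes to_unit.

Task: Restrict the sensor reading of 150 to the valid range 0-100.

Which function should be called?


The task needs a function whose description is: Clamp a numeric value to a given range.
clamp_value


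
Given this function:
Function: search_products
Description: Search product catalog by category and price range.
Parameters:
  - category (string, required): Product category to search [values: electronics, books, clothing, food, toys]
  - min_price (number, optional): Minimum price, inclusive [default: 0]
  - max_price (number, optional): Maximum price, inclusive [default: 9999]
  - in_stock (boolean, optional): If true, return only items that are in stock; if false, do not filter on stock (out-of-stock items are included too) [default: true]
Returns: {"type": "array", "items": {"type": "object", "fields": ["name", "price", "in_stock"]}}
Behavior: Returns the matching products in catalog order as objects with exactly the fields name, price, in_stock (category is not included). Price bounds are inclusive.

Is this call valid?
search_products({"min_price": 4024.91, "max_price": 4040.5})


Checking required parameters...
Missing required parameter: category
Invalid - missing required parameter 'category'


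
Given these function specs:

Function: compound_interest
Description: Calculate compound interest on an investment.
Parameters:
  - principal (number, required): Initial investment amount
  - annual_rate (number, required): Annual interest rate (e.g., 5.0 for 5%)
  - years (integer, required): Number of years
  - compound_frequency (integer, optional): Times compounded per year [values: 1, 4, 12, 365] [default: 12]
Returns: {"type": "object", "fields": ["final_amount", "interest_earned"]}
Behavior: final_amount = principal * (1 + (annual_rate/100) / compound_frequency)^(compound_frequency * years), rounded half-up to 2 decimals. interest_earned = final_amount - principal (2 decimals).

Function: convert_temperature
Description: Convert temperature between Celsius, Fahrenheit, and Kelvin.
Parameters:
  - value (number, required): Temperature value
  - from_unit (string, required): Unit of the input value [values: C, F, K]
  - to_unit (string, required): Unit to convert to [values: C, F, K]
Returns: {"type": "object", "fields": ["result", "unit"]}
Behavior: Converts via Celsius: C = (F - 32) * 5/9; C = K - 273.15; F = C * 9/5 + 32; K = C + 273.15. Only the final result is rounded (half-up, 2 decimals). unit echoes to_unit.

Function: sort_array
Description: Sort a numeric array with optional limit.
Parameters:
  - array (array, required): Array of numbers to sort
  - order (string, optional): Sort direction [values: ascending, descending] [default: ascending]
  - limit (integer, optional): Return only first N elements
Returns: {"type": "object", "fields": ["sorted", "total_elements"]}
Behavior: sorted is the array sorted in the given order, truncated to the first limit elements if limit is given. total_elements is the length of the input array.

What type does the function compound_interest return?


The compound_interest spec declares Returns: {"type": "object", "fields": ["final_amount", "interest_earned"]}
Type:
object


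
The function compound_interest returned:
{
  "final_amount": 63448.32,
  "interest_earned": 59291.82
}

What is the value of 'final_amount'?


63448.32


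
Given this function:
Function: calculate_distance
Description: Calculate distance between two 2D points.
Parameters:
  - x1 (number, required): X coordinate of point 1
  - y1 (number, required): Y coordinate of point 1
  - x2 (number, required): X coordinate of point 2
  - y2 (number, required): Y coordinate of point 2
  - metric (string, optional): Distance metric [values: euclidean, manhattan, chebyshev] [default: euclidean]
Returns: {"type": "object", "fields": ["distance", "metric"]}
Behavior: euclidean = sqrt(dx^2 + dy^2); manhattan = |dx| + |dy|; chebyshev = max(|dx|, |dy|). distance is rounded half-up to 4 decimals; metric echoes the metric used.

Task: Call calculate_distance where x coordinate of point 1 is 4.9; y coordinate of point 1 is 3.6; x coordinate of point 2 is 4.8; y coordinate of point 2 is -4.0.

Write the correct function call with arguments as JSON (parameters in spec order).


Mapping each described value to its parameter name:
  'X coordinate of point 1' -> x1 = 4.9
  'Y coordinate of point 1' -> y1 = 3.6
  'X coordinate of point 2' -> x2 = 4.8
  'Y coordinate of point 2' -> y2 = -4.0
calculate_distance({"x1": 4.9, "y1": 3.6, "x2": 4.8, "y2": -4.0})


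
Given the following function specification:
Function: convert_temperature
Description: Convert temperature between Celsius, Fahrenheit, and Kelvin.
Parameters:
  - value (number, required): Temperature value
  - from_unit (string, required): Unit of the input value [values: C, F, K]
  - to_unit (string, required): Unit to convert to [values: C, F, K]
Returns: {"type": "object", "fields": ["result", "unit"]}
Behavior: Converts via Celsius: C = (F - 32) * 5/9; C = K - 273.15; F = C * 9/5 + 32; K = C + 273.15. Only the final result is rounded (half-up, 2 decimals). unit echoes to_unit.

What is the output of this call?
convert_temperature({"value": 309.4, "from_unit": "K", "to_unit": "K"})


To C: 309.4 - 273.15 = 36.25
To K: 36.25 + 273.15 = 309.4
Round to 2 decimals: 309.4
Output:
{"result": 309.4, "unit": "K"}


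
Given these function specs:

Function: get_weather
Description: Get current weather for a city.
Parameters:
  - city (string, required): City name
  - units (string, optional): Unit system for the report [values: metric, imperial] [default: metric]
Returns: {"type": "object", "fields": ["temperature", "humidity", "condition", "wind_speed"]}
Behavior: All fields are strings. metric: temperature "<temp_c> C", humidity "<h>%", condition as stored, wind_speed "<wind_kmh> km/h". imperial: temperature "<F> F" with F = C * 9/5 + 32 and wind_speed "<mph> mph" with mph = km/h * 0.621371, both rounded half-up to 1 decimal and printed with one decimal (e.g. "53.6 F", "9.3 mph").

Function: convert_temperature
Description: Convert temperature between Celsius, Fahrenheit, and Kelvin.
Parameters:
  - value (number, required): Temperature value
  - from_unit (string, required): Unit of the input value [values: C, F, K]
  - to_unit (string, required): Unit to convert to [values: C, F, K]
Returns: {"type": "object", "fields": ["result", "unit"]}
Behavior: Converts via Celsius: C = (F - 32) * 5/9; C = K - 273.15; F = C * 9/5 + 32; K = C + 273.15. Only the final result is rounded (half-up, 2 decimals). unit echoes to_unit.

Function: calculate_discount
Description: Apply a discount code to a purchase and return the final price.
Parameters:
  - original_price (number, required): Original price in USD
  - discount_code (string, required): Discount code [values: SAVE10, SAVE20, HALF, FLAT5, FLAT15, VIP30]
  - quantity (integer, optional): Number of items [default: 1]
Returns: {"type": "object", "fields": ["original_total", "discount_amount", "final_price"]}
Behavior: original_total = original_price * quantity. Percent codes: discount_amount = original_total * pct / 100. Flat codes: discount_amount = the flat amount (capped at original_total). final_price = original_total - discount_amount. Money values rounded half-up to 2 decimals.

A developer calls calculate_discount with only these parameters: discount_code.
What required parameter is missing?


Required parameters: original_price, discount_code
Provided: discount_code
Missing: original_price
original_price


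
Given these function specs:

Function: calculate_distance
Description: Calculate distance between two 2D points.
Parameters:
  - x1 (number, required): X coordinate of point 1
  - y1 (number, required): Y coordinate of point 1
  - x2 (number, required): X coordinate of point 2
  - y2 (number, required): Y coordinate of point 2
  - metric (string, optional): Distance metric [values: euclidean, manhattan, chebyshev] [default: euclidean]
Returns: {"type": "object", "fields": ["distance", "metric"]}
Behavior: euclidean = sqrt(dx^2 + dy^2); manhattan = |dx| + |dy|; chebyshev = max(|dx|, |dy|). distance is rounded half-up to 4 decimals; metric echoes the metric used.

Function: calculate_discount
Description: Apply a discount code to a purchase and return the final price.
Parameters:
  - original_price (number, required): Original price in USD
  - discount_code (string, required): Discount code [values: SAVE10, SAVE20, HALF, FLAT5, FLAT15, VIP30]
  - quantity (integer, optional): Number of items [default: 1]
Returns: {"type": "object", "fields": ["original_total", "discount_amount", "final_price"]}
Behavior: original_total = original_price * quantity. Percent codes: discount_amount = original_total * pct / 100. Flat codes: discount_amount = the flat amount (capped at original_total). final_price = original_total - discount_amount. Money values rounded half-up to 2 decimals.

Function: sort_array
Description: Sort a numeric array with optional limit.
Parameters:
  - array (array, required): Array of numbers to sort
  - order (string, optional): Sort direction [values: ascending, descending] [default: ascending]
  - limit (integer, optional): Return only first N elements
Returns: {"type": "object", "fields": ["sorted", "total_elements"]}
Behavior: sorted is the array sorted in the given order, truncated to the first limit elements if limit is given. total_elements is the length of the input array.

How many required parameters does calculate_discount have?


Parameters of calculate_discount: original_price (required), discount_code (required), quantity (optional)
Required count:
2


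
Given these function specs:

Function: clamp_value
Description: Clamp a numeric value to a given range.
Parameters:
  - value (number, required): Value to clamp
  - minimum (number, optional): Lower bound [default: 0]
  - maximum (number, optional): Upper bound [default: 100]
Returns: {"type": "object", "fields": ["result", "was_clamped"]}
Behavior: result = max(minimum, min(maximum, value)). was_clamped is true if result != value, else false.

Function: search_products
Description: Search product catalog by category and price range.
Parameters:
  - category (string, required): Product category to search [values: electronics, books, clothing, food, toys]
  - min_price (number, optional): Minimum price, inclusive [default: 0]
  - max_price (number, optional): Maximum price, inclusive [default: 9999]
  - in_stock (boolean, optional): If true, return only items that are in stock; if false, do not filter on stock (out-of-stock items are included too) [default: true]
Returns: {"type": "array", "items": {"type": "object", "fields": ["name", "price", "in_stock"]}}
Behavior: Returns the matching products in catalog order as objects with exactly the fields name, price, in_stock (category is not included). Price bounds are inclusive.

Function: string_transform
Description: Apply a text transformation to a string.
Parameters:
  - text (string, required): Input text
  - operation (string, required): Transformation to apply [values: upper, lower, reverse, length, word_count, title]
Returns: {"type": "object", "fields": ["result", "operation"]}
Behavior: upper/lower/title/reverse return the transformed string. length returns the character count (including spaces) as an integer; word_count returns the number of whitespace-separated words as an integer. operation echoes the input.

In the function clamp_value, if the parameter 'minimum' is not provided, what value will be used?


The clamp_value spec declares:
  - minimum (number, optional): Lower bound [default: 0]
Default:
0


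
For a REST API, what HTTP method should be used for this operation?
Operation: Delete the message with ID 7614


GET = read, POST = create, PUT = update/replace, DELETE = remove
This operation is a removal.
DELETE


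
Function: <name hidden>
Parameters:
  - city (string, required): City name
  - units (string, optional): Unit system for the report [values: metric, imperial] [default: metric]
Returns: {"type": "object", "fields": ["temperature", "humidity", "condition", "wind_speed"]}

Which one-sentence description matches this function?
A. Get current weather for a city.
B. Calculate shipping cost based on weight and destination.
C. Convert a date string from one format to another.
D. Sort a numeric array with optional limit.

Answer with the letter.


Parameters city, units and return ["temperature", "humidity", "condition", "wind_speed"] fit: Get current weather for a city.
A


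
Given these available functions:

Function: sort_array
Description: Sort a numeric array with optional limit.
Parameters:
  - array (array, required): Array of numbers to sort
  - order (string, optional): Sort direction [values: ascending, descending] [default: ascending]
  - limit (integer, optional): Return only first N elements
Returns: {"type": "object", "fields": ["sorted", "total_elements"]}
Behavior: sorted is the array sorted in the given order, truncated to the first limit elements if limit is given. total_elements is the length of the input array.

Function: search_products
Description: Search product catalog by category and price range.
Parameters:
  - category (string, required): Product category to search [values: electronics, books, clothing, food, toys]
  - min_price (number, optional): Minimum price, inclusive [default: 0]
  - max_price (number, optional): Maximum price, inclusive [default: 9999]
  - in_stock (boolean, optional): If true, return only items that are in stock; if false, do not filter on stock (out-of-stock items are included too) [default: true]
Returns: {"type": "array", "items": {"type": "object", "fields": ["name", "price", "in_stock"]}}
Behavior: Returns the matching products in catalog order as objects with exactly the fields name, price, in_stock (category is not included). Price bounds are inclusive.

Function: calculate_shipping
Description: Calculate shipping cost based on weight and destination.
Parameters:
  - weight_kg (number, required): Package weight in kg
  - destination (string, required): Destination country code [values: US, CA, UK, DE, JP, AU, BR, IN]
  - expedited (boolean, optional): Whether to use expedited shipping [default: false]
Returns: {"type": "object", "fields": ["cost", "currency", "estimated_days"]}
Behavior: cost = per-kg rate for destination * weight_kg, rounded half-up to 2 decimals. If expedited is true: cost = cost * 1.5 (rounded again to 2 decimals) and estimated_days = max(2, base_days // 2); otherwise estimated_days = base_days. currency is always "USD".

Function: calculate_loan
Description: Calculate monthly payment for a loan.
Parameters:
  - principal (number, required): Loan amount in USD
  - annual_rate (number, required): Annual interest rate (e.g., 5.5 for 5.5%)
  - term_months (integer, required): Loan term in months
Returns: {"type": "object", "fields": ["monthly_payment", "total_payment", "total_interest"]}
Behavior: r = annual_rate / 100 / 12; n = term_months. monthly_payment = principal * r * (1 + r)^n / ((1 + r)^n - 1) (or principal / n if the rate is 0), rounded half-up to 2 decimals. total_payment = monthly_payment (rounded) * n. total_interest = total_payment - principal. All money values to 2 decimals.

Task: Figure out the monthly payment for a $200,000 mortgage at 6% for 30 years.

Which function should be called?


The task needs a function whose description is: Calculate monthly payment for a loan.
calculate_loan


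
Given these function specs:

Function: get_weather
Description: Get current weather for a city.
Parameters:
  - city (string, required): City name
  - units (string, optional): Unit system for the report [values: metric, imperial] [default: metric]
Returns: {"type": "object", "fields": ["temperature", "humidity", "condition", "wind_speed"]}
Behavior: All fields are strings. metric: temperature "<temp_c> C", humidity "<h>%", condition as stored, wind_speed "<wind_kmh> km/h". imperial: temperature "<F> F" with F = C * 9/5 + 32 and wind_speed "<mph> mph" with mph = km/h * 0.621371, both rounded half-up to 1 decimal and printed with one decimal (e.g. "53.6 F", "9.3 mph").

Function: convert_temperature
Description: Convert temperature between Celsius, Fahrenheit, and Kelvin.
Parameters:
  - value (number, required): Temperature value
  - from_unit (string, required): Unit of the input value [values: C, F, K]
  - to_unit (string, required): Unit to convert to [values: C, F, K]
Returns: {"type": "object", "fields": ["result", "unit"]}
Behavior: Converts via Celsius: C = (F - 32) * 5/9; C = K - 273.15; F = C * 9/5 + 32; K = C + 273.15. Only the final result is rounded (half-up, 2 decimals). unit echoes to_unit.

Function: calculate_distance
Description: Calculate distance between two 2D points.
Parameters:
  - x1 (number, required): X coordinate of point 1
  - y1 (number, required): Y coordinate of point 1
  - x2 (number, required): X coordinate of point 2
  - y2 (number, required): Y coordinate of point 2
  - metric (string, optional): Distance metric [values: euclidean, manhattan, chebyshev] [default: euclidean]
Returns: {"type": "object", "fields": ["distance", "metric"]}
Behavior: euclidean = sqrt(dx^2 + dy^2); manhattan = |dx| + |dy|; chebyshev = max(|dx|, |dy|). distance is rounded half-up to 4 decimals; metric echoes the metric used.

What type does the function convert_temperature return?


The convert_temperature spec declares Returns: {"type": "object", "fields": ["result", "unit"]}
Type:
object


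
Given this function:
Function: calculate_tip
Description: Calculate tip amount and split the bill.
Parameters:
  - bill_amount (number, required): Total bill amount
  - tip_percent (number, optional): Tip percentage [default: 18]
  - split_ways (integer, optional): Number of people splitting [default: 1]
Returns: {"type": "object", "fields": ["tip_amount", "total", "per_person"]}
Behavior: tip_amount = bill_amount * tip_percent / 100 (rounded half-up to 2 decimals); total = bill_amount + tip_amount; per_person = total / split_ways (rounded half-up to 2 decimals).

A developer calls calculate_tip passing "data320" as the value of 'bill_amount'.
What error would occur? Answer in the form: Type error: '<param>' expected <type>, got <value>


Spec: 'bill_amount' is declared as number; "data320" is a string.
Type error: 'bill_amount' expected number, got "data320"


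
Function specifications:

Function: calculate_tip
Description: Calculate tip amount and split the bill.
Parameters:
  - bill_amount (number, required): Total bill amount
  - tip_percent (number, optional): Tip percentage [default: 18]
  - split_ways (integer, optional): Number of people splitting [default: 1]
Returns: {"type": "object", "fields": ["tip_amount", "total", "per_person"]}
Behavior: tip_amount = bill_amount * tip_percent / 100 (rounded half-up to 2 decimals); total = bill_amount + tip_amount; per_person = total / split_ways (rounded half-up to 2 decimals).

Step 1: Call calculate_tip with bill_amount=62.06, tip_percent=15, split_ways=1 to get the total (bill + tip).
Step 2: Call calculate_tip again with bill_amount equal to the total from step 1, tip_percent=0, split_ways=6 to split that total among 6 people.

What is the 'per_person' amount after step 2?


Step 1: calculate_tip(bill_amount=62.06, tip_percent=15, split_ways=1)
  tip_amount = 62.06 * 15/100 = 9.309 -> 9.31
  total = 62.06 + 9.31 = 71.37
  per_person = 71.37 / 1 = 71.37 -> 71.37
  -> total = 71.37
Step 2: calculate_tip(bill_amount=71.37, tip_percent=0, split_ways=6)
  tip_amount = 71.37 * 0/100 = 0 -> 0.00
  total = 71.37 + 0.00 = 71.37
  per_person = 71.37 / 6 = 11.895 -> 11.90
  -> per_person = 11.90
$11.90


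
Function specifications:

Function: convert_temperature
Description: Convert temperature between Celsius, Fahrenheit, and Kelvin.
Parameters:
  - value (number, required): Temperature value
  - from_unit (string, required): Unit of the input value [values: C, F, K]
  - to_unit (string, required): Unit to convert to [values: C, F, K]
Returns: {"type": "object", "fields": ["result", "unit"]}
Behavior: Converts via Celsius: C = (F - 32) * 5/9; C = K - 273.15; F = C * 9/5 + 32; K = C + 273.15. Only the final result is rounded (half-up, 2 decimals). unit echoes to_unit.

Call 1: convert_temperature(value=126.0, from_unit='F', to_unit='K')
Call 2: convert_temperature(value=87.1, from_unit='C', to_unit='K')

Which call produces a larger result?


Call 1:
  To C: (126 - 32) * 5/9 = 52.222222
  To K: 52.222222 + 273.15 = 325.372222
  Round to 2 decimals: 325.37
  -> 325.37 K
Call 2:
  Input already in C: 87.1
  To K: 87.1 + 273.15 = 360.25
  Round to 2 decimals: 360.25
  -> 360.25 K
Call 2 (360.25 K)


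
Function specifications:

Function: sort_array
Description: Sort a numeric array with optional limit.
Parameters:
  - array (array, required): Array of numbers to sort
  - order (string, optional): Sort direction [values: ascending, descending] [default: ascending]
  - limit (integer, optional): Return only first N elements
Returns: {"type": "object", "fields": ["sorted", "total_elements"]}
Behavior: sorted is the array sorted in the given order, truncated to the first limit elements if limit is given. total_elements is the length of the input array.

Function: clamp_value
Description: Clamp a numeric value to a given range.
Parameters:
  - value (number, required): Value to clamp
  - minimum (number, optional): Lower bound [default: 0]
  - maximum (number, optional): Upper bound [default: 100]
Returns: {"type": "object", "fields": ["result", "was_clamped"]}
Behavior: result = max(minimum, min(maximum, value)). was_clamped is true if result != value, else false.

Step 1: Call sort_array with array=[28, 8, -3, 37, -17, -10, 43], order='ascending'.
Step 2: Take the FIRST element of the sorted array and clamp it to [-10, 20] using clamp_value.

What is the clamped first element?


Step 1: sort_array(order=ascending)
  sorted: [-17, -10, -3, 8, 28, 37, 43]
  -> first element = -17
Step 2: clamp_value(value=-17, minimum=-10, maximum=20)
  result = max(-10, min(20, -17)) = max(-10, -17) = -10
  was_clamped = (-10 != -17) = true
  -> result = -10
-10


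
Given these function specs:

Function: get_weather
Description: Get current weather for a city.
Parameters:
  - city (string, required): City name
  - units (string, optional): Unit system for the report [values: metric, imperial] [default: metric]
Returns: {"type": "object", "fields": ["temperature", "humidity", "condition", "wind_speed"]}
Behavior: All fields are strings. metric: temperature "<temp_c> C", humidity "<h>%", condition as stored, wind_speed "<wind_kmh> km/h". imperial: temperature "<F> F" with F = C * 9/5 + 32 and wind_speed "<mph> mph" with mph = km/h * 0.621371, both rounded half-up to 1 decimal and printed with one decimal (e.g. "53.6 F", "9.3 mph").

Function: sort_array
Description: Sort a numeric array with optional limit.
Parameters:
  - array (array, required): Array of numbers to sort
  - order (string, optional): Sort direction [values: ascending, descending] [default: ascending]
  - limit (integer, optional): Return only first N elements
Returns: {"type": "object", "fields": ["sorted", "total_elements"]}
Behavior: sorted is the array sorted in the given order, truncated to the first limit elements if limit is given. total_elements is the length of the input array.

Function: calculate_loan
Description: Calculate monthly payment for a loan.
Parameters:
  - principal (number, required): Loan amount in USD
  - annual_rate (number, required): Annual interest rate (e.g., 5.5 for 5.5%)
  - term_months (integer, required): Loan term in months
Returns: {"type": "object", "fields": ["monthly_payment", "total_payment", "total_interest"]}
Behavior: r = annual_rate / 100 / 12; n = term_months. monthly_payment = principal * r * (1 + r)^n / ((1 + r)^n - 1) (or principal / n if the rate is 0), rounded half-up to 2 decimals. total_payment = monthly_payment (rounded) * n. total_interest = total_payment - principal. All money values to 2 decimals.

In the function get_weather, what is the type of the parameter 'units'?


The get_weather spec declares:
  - units (string, optional): Unit system for the report [values: metric, imperial] [default: metric]
Type:
string


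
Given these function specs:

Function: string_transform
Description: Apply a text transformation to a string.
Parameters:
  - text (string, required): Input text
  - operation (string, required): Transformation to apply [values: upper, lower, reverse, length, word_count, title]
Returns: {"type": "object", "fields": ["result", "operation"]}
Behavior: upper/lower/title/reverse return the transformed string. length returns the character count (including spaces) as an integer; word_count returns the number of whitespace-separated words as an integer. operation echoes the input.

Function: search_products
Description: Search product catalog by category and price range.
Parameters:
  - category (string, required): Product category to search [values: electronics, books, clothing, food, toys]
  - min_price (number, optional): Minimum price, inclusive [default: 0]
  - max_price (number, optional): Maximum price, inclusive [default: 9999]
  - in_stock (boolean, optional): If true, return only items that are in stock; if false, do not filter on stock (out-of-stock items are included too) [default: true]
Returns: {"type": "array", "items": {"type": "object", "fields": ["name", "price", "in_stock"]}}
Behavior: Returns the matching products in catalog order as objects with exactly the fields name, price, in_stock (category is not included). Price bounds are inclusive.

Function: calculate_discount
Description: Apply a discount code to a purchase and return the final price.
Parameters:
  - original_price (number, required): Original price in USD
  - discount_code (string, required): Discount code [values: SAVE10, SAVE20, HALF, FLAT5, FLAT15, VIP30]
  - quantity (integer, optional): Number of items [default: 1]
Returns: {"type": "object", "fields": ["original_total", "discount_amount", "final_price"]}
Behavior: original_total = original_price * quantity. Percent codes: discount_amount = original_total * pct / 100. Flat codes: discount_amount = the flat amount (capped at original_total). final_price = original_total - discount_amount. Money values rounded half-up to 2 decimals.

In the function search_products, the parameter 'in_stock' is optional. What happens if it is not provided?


The search_products spec declares:
  - in_stock (boolean, optional): If true, return only items that are in stock; if false, do not filter on stock (out-of-stock items are included too) [default: true]
It defaults to true


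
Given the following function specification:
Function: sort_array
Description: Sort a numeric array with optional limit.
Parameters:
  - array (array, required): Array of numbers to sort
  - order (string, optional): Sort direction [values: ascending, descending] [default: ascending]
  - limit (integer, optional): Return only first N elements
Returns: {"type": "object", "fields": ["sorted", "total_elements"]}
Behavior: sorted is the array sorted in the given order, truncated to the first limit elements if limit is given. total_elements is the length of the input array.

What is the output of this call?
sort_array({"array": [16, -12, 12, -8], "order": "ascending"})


sorted ascending: [-12, -8, 12, 16]
total_elements = len(input) = 4
Output:
{"sorted": [-12, -8, 12, 16], "total_elements": 4}
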